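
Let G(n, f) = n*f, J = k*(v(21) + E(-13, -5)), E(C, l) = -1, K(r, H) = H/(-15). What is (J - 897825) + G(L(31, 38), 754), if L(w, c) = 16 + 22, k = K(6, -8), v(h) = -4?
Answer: -2607527/3 ≈ -8.6918e+5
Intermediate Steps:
K(r, H) = -H/15 (K(r, H) = H*(-1/15) = -H/15)
k = 8/15 (k = -1/15*(-8) = 8/15 ≈ 0.53333)
J = -8/3 (J = 8*(-4 - 1)/15 = (8/15)*(-5) = -8/3 ≈ -2.6667)
L(w, c) = 38
G(n, f) = f*n
(J - 897825) + G(L(31, 38), 754) = (-8/3 - 897825) + 754*38 = -2693483/3 + 28652 = -2607527/3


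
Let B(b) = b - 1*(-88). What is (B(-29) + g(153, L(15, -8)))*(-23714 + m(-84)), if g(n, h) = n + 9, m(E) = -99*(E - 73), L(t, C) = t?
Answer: -1805791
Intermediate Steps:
B(b) = 88 + b (B(b) = b + 88 = 88 + b)
m(E) = 7227 - 99*E (m(E) = -99*(-73 + E) = 7227 - 99*E)
g(n, h) = 9 + n
(B(-29) + g(153, L(15, -8)))*(-23714 + m(-84)) = ((88 - 29) + (9 + 153))*(-23714 + (7227 - 99*(-84))) = (59 + 162)*(-23714 + (7227 + 8316)) = 221*(-23714 + 15543) = 221*(-8171) = -1805791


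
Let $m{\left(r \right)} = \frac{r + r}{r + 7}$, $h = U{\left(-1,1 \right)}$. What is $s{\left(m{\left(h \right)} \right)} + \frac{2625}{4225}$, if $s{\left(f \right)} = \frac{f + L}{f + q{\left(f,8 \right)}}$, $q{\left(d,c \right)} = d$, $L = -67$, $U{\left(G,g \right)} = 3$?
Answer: $- \frac{27739}{507} \approx -54.712$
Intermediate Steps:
$h = 3$
$m{\left(r \right)} = \frac{2 r}{7 + r}$
$s{\left(f \right)} = \frac{-67 + f}{2 f}$ ($s{\left(f \right)} = \frac{f - 67}{f + f} = \frac{-67 + f}{2 f}$)
$s{\left(m{\left(h \right)} \right)} + \frac{2625}{4225} = \frac{-67 + 2 \cdot 3 \frac{1}{7 + 3}}{2 \cdot 2 \cdot 3 \frac{1}{7 + 3}} + \frac{2625}{4225} = \frac{-67 + 2 \cdot 3 \cdot \frac{1}{10}}{2 \cdot 2 \cdot 3 \cdot \frac{1}{10}} + 2625 \cdot \frac{1}{4225} = \frac{-67 + 2 \cdot 3 \cdot \frac{1}{10}}{2 \cdot 2 \cdot 3 \cdot \frac{1}{10}} + \frac{105}{169} = \frac{-67 + \frac{3}{5}}{2 \cdot \frac{3}{5}} + \frac{105}{169} = \frac{1}{2} \cdot \frac{5}{3} \left(- \frac{332}{5}\right) + \frac{105}{169} = - \frac{166}{3} + \frac{105}{169} = - \frac{27739}{507}$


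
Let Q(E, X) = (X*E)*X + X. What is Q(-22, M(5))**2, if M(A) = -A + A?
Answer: 0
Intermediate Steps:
M(A) = 0
Q(E, X) = X + E*X**2 (Q(E, X) = (E*X)*X + X = E*X**2 + X = X + E*X**2)
Q(-22, M(5))**2 = (0*(1 - 22*0))**2 = (0*(1 + 0))**2 = (0*1)**2 = 0**2 = 0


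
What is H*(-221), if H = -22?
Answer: 4862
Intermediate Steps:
H*(-221) = -22*(-221) = 4862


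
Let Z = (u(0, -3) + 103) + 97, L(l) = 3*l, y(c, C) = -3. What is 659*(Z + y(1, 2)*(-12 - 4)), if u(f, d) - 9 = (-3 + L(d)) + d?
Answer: 159478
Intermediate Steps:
u(f, d) = 6 + 4*d (u(f, d) = 9 + ((-3 + 3*d) + d) = 9 + (-3 + 4*d) = 6 + 4*d)
Z = 194 (Z = ((6 + 4*(-3)) + 103) + 97 = ((6 - 12) + 103) + 97 = (-6 + 103) + 97 = 97 + 97 = 194)
659*(Z + y(1, 2)*(-12 - 4)) = 659*(194 - 3*(-12 - 4)) = 659*(194 - 3*(-16)) = 659*(194 + 48) = 659*242 = 159478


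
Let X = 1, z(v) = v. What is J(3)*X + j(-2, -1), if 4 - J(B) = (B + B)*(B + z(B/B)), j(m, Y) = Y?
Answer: -21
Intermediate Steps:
J(B) = 4 - 2*B*(1 + B) (J(B) = 4 - (B + B)*(B + B/B) = 4 - 2*B*(B + 1) = 4 - 2*B*(1 + B))
J(3)*X + j(-2, -1) = (4 - 2*3 - 2*3²)*1 - 1 = (4 - 6 - 2*9)*1 - 1 = (4 - 6 - 18)*1 - 1 = -20*1 - 1 = -20 - 1 = -21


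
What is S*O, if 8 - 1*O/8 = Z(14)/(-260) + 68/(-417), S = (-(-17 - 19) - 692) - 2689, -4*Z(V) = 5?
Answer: -788990725/3614 ≈ -2.1832e+5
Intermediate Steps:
Z(V) = -5/4 (Z(V) = -¼*5 = -5/4)
S = -3345 (S = (-1*(-36) - 692) - 2689 = (36 - 692) - 2689 = -656 - 2689 = -3345)
O = 707615/10842 (O = 64 - 8*(-5/4/(-260) + 68/(-417)) = 64 - 8*(-5/4*(-1/260) + 68*(-1/417)) = 64 - 8*(1/208 - 68/417) = 64 - 8*(-13727/86736) = 64 + 13727/10842 = 707615/10842 ≈ 65.266)
S*O = -3345*707615/10842 = -788990725/3614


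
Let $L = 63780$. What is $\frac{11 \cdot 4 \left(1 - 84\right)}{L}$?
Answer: $- \frac{913}{15945} \approx -0.057259$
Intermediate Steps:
$\frac{11 \cdot 4 \left(1 - 84\right)}{L} = \frac{11 \cdot 4 \left(1 - 84\right)}{63780} = 44 \left(-83\right) \frac{1}{63780} = \left(-3652\right) \frac{1}{63780} = - \frac{913}{15945}$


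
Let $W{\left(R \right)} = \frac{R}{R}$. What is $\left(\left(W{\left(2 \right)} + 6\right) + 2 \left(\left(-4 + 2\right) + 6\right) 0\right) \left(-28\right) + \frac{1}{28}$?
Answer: $- \frac{5487}{28} \approx -195.96$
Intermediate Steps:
$W{\left(R \right)} = 1$
$\left(\left(W{\left(2 \right)} + 6\right) + 2 \left(\left(-4 + 2\right) + 6\right) 0\right) \left(-28\right) + \frac{1}{28} = \left(\left(1 + 6\right) + 2 \left(\left(-4 + 2\right) + 6\right) 0\right) \left(-28\right) + \frac{1}{28} = \left(7 + 2 \left(-2 + 6\right) 0\right) \left(-28\right) + \frac{1}{28} = \left(7 + 2 \cdot 4 \cdot 0\right) \left(-28\right) + \frac{1}{28} = \left(7 + 8 \cdot 0\right) \left(-28\right) + \frac{1}{28} = \left(7 + 0\right) \left(-28\right) + \frac{1}{28} = 7 \left(-28\right) + \frac{1}{28} = -196 + \frac{1}{28} = - \frac{5487}{28}$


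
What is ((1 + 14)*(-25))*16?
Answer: -6000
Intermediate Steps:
((1 + 14)*(-25))*16 = (15*(-25))*16 = -375*16 = -6000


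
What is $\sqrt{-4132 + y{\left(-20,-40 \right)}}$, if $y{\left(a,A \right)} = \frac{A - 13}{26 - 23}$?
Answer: $\frac{i \sqrt{37347}}{3} \approx 64.418 i$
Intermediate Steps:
$y{\left(a,A \right)} = - \frac{13}{3} + \frac{A}{3}$ ($y{\left(a,A \right)} = \frac{-13 + A}{3} = \left(-13 + A\right) \frac{1}{3} = - \frac{13}{3} + \frac{A}{3}$)
$\sqrt{-4132 + y{\left(-20,-40 \right)}} = \sqrt{-4132 + \left(- \frac{13}{3} + \frac{1}{3} \left(-40\right)\right)} = \sqrt{-4132 - \frac{53}{3}} = \sqrt{- \frac{12449}{3}} = \frac{i \sqrt{37347}}{3}$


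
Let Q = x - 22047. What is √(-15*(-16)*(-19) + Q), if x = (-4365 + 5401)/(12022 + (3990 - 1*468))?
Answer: I*√401791194098/3886 ≈ 163.12*I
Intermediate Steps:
x = 259/3886 (x = 1036/(12022 + (3990 - 468)) = 1036/(12022 + 3522) = 1036/15544 = 1036*(1/15544) = 259/3886 ≈ 0.066650)
Q = -85674383/3886 (Q = 259/3886 - 22047 = -85674383/3886 ≈ -22047.)
√(-15*(-16)*(-19) + Q) = √(-15*(-16)*(-19) - 85674383/3886) = √(240*(-19) - 85674383/3886) = √(-4560 - 85674383/3886) = √(-103394543/3886) = I*√401791194098/3886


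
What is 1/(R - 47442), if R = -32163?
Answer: -1/79605 ≈ -1.2562e-5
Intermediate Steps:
1/(R - 47442) = 1/(-32163 - 47442) = 1/(-79605) = -1/79605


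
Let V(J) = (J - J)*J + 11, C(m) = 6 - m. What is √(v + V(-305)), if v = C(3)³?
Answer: √38 ≈ 6.1644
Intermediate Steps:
V(J) = 11 (V(J) = 0*J + 11 = 0 + 11 = 11)
v = 27 (v = (6 - 1*3)³ = (6 - 3)³ = 3³ = 27)
√(v + V(-305)) = √(27 + 11) = √38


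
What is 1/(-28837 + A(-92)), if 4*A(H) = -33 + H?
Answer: -4/115473 ≈ -3.4640e-5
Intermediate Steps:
A(H) = -33/4 + H/4 (A(H) = (-33 + H)/4 = -33/4 + H/4)
1/(-28837 + A(-92)) = 1/(-28837 + (-33/4 + (1/4)*(-92))) = 1/(-28837 + (-33/4 - 23)) = 1/(-28837 - 125/4) = 1/(-115473/4) = -4/115473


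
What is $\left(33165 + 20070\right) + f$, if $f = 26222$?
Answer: $79457$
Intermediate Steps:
$\left(33165 + 20070\right) + f = \left(33165 + 20070\right) + 26222 = 53235 + 26222 = 79457$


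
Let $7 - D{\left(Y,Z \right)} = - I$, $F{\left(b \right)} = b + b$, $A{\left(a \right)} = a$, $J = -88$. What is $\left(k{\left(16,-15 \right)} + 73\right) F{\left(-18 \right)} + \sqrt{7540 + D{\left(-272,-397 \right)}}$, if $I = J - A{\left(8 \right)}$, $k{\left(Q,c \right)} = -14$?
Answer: $-2124 + \sqrt{7451} \approx -2037.7$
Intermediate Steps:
$I = -96$ ($I = -88 - 8 = -96$)
$F{\left(b \right)} = 2 b$
$D{\left(Y,Z \right)} = -89$ ($D{\left(Y,Z \right)} = 7 - \left(-1\right) \left(-96\right) = 7 - 96 = -89$)
$\left(k{\left(16,-15 \right)} + 73\right) F{\left(-18 \right)} + \sqrt{7540 + D{\left(-272,-397 \right)}} = \left(-14 + 73\right) 2 \left(-18\right) + \sqrt{7540 - 89} = 59 \left(-36\right) + \sqrt{7451} = -2124 + \sqrt{7451}$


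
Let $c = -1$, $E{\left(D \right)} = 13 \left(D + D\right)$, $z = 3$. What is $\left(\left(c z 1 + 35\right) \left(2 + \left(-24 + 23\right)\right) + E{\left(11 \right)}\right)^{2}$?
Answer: $101124$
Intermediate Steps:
$E{\left(D \right)} = 26 D$ ($E{\left(D \right)} = 13 \cdot 2 D = 26 D$)
$\left(\left(c z 1 + 35\right) \left(2 + \left(-24 + 23\right)\right) + E{\left(11 \right)}\right)^{2} = \left(\left(\left(-1\right) 3 \cdot 1 + 35\right) \left(2 + \left(-24 + 23\right)\right) + 26 \cdot 11\right)^{2} = \left(\left(\left(-3\right) 1 + 35\right) \left(2 - 1\right) + 286\right)^{2} = \left(\left(-3 + 35\right) 1 + 286\right)^{2} = \left(32 \cdot 1 + 286\right)^{2} = \left(32 + 286\right)^{2} = 318^{2} = 101124$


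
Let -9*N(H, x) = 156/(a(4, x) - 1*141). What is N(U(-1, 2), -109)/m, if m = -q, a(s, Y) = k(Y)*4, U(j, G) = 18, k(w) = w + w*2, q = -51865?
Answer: 52/225457155 ≈ 2.3064e-7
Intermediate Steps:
k(w) = 3*w (k(w) = w + 2*w = 3*w)
a(s, Y) = 12*Y (a(s, Y) = (3*Y)*4 = 12*Y)
N(H, x) = -52/(3*(-141 + 12*x)) (N(H, x) = -52/(3*(12*x - 1*141)) = -52/(3*(12*x - 141)) = -52/(3*(-141 + 12*x)))
m = 51865 (m = -1*(-51865) = 51865)
N(U(-1, 2), -109)/m = -52/(-423 + 36*(-109))/51865 = -52/(-423 - 3924)*(1/51865) = -52/(-4347)*(1/51865) = -52*(-1/4347)*(1/51865) = (52/4347)*(1/51865) = 52/225457155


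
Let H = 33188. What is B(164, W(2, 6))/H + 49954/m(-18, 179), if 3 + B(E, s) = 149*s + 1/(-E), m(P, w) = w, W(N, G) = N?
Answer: 271899889569/974266928 ≈ 279.08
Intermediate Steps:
B(E, s) = -3 - 1/E + 149*s (B(E, s) = -3 + (149*s + 1/(-E)) = -3 + (149*s - 1/E) = -3 + (-1/E + 149*s) = -3 - 1/E + 149*s)
B(164, W(2, 6))/H + 49954/m(-18, 179) = (-3 - 1/164 + 149*2)/33188 + 49954/179 = (-3 - 1*1/164 + 298)*(1/33188) + 49954*(1/179) = (-3 - 1/164 + 298)*(1/33188) + 49954/179 = (48379/164)*(1/33188) + 49954/179 = 48379/5442832 + 49954/179 = 271899889569/974266928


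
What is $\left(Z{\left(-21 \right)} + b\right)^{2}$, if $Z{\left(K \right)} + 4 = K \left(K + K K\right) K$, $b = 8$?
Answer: $34307930176$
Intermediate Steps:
$Z{\left(K \right)} = -4 + K^{2} \left(K + K^{2}\right)$ ($Z{\left(K \right)} = -4 + K \left(K + K K\right) K = -4 + K \left(K + K^{2}\right) K = -4 + K^{2} \left(K + K^{2}\right)$)
$\left(Z{\left(-21 \right)} + b\right)^{2} = \left(\left(-4 + \left(-21\right)^{3} + \left(-21\right)^{4}\right) + 8\right)^{2} = \left(\left(-4 - 9261 + 194481\right) + 8\right)^{2} = \left(185216 + 8\right)^{2} = 185224^{2} = 34307930176$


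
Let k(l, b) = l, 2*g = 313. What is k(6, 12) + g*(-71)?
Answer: -22211/2 ≈ -11106.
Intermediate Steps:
g = 313/2 (g = (½)*313 = 313/2 ≈ 156.50)
k(6, 12) + g*(-71) = 6 + (313/2)*(-71) = 6 - 22223/2 = -22211/2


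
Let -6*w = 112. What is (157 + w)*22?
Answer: 9130/3 ≈ 3043.3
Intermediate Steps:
w = -56/3 (w = -1/6*112 = -56/3 ≈ -18.667)
(157 + w)*22 = (157 - 56/3)*22 = (415/3)*22 = 9130/3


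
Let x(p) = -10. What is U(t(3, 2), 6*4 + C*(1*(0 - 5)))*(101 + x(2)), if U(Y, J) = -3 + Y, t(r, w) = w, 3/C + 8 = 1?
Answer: -91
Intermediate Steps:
C = -3/7 (C = 3/(-8 + 1) = 3/(-7) = 3*(-⅐) = -3/7 ≈ -0.42857)
U(t(3, 2), 6*4 + C*(1*(0 - 5)))*(101 + x(2)) = (-3 + 2)*(101 - 10) = -1*91 = -91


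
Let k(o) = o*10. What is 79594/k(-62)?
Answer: -39797/310 ≈ -128.38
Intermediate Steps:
k(o) = 10*o
79594/k(-62) = 79594/((10*(-62))) = 79594/(-620) = 79594*(-1/620) = -39797/310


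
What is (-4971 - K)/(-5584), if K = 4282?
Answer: 9253/5584 ≈ 1.6571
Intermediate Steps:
(-4971 - K)/(-5584) = (-4971 - 1*4282)/(-5584) = (-4971 - 4282)*(-1/5584) = -9253*(-1/5584) = 9253/5584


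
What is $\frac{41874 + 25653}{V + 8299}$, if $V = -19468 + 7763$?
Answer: $- \frac{67527}{3406} \approx -19.826$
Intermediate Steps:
$V = -11705$
$\frac{41874 + 25653}{V + 8299} = \frac{41874 + 25653}{-11705 + 8299} = \frac{67527}{-3406} = 67527 \left(- \frac{1}{3406}\right) = - \frac{67527}{3406}$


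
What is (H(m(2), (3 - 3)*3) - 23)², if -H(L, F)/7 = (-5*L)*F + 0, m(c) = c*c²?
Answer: 529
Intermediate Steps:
m(c) = c³
H(L, F) = 35*F*L (H(L, F) = -7*((-5*L)*F + 0) = -7*(-5*F*L + 0) = -(-35)*F*L = 35*F*L)
(H(m(2), (3 - 3)*3) - 23)² = (35*((3 - 3)*3)*2³ - 23)² = (35*(0*3)*8 - 23)² = (35*0*8 - 23)² = (0 - 23)² = (-23)² = 529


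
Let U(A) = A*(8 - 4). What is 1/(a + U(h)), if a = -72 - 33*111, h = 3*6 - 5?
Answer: -1/3683 ≈ -0.00027152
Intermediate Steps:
h = 13 (h = 18 - 5 = 13)
a = -3735 (a = -72 - 3663 = -3735)
U(A) = 4*A (U(A) = A*4 = 4*A)
1/(a + U(h)) = 1/(-3735 + 4*13) = 1/(-3735 + 52) = 1/(-3683) = -1/3683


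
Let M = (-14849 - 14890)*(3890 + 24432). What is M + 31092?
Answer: -842236866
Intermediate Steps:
M = -842267958 (M = -29739*28322 = -842267958)
M + 31092 = -842267958 + 31092 = -842236866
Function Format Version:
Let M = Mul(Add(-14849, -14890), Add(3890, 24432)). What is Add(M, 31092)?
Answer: -842236866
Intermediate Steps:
M = -842267958 (M = Mul(-29739, 28322) = -842267958)
Add(M, 31092) = Add(-842267958, 31092) = -842236866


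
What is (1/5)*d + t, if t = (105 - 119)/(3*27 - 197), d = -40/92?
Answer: 45/1334 ≈ 0.033733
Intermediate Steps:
d = -10/23 (d = -40*1/92 = -10/23 ≈ -0.43478)
t = 7/58 (t = -14/(81 - 197) = -14/(-116) = -14*(-1/116) = 7/58 ≈ 0.12069)
(1/5)*d + t = (1/5)*(-10/23) + 7/58 = -2/23 + 7/58 = 45/1334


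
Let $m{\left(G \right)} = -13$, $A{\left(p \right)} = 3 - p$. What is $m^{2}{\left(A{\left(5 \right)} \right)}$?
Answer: $169$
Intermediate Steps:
$m^{2}{\left(A{\left(5 \right)} \right)} = \left(-13\right)^{2} = 169$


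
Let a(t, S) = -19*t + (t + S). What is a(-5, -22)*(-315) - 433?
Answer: -21853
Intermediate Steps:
a(t, S) = S - 18*t (a(t, S) = -19*t + (S + t) = S - 18*t)
a(-5, -22)*(-315) - 433 = (-22 - 18*(-5))*(-315) - 433 = (-22 + 90)*(-315) - 433 = 68*(-315) - 433 = -21420 - 433 = -21853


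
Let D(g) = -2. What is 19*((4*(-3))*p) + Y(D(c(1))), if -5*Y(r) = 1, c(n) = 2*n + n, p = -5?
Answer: 5699/5 ≈ 1139.8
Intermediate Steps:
c(n) = 3*n
Y(r) = -⅕ (Y(r) = -⅕*1 = -⅕)
19*((4*(-3))*p) + Y(D(c(1))) = 19*((4*(-3))*(-5)) - ⅕ = 19*(-12*(-5)) - ⅕ = 19*60 - ⅕ = 1140 - ⅕ = 5699/5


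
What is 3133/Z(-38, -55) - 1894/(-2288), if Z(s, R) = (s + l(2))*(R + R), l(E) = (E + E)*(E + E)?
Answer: 133543/62920 ≈ 2.1224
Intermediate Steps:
l(E) = 4*E² (l(E) = (2*E)*(2*E) = 4*E²)
Z(s, R) = 2*R*(16 + s) (Z(s, R) = (s + 4*2²)*(R + R) = (s + 4*4)*(2*R) = (s + 16)*(2*R) = (16 + s)*(2*R) = 2*R*(16 + s))
3133/Z(-38, -55) - 1894/(-2288) = 3133/((2*(-55)*(16 - 38))) - 1894/(-2288) = 3133/((2*(-55)*(-22))) - 1894*(-1/2288) = 3133/2420 + 947/1144 = 133543/62920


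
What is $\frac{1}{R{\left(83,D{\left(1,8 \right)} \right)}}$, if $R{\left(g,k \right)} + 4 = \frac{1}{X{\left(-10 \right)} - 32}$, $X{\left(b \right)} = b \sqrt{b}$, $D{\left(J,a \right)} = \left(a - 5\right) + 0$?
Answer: $\frac{2 \left(- 5 \sqrt{10} + 16 i\right)}{- 129 i + 40 \sqrt{10}} \approx -0.24901 - 0.00096881 i$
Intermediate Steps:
$D{\left(J,a \right)} = -5 + a$ ($D{\left(J,a \right)} = \left(-5 + a\right) + 0 = -5 + a$)
$X{\left(b \right)} = b^{\frac{3}{2}}$
$R{\left(g,k \right)} = -4 + \frac{1}{-32 - 10 i \sqrt{10}}$ ($R{\left(g,k \right)} = -4 + \frac{1}{\left(-10\right)^{\frac{3}{2}} - 32} = -4 + \frac{1}{- 10 i \sqrt{10} - 32} = -4 + \frac{1}{-32 - 10 i \sqrt{10}}$)
$\frac{1}{R{\left(83,D{\left(1,8 \right)} \right)}} = \frac{1}{\frac{1}{2} \frac{1}{- 16 i + 5 \sqrt{10}} \left(- 40 \sqrt{10} + 129 i\right)} = \frac{2 \left(- 16 i + 5 \sqrt{10}\right)}{- 40 \sqrt{10} + 129 i}$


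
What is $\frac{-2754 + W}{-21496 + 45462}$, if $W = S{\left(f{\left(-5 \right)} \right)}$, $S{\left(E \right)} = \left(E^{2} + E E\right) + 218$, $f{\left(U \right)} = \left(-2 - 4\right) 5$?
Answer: $- \frac{16}{521} \approx -0.03071$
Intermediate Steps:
$f{\left(U \right)} = -30$ ($f{\left(U \right)} = \left(-6\right) 5 = -30$)
$S{\left(E \right)} = 218 + 2 E^{2}$ ($S{\left(E \right)} = \left(E^{2} + E^{2}\right) + 218 = 2 E^{2} + 218 = 218 + 2 E^{2}$)
$W = 2018$ ($W = 218 + 2 \left(-30\right)^{2} = 218 + 2 \cdot 900 = 218 + 1800 = 2018$)
$\frac{-2754 + W}{-21496 + 45462} = \frac{-2754 + 2018}{-21496 + 45462} = - \frac{736}{23966} = \left(-736\right) \frac{1}{23966} = - \frac{16}{521}$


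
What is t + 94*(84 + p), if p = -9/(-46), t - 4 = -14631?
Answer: -154390/23 ≈ -6712.6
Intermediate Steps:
t = -14627 (t = 4 - 14631 = -14627)
p = 9/46 (p = -9*(-1/46) = 9/46 ≈ 0.19565)
t + 94*(84 + p) = -14627 + 94*(84 + 9/46) = -14627 + 94*(3873/46) = -14627 + 182031/23 = -154390/23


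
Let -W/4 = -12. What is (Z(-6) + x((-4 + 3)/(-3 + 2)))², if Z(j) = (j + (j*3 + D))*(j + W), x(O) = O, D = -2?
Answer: 1190281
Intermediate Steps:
W = 48 (W = -4*(-12) = 48)
Z(j) = (-2 + 4*j)*(48 + j) (Z(j) = (j + (j*3 - 2))*(j + 48) = (j + (3*j - 2))*(48 + j) = (j + (-2 + 3*j))*(48 + j) = (-2 + 4*j)*(48 + j))
(Z(-6) + x((-4 + 3)/(-3 + 2)))² = ((-96 + 4*(-6)² + 190*(-6)) + (-4 + 3)/(-3 + 2))² = ((-96 + 4*36 - 1140) - 1/(-1))² = ((-96 + 144 - 1140) - 1*(-1))² = (-1092 + 1)² = (-1091)² = 1190281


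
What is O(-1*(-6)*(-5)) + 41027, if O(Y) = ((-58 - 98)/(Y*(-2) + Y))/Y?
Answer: 3077038/75 ≈ 41027.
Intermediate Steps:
O(Y) = 156/Y² (O(Y) = (-156/(-2*Y + Y))/Y = (-156*(-1/Y))/Y = (-(-156)/Y)/Y = (156/Y)/Y = 156/Y²)
O(-1*(-6)*(-5)) + 41027 = 156/(-1*(-6)*(-5))² + 41027 = 156/(6*(-5))² + 41027 = 156/(-30)² + 41027 = 156*(1/900) + 41027 = 13/75 + 41027 = 3077038/75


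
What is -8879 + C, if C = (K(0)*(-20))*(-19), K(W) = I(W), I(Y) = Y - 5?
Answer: -10779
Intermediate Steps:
I(Y) = -5 + Y
K(W) = -5 + W
C = -1900 (C = ((-5 + 0)*(-20))*(-19) = -5*(-20)*(-19) = 100*(-19) = -1900)
-8879 + C = -8879 - 1900 = -10779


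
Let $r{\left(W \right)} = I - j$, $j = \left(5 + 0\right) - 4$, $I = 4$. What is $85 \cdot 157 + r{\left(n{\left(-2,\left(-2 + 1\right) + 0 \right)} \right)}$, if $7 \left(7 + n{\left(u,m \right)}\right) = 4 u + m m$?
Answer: $13348$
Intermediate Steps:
$j = 1$ ($j = 5 - 4 = 1$)
$n{\left(u,m \right)} = -7 + \frac{m^{2}}{7} + \frac{4 u}{7}$ ($n{\left(u,m \right)} = -7 + \frac{4 u + m m}{7} = -7 + \frac{4 u + m^{2}}{7} = -7 + \frac{m^{2} + 4 u}{7} = -7 + \left(\frac{m^{2}}{7} + \frac{4 u}{7}\right) = -7 + \frac{m^{2}}{7} + \frac{4 u}{7}$)
$r{\left(W \right)} = 3$ ($r{\left(W \right)} = 4 - 1 = 3$)
$85 \cdot 157 + r{\left(n{\left(-2,\left(-2 + 1\right) + 0 \right)} \right)} = 85 \cdot 157 + 3 = 13345 + 3 = 13348$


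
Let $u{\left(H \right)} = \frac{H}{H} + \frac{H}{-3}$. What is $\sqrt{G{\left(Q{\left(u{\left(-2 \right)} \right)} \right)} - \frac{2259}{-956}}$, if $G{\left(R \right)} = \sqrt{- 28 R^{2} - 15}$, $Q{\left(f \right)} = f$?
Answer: $\frac{\sqrt{4859109 + 685452 i \sqrt{835}}}{1434} \approx 2.478 + 1.9435 i$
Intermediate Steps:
$u{\left(H \right)} = 1 - \frac{H}{3}$ ($u{\left(H \right)} = 1 + H \left(- \frac{1}{3}\right) = 1 - \frac{H}{3}$)
$G{\left(R \right)} = \sqrt{-15 - 28 R^{2}}$
$\sqrt{G{\left(Q{\left(u{\left(-2 \right)} \right)} \right)} - \frac{2259}{-956}} = \sqrt{\sqrt{-15 - 28 \left(1 - - \frac{2}{3}\right)^{2}} - \frac{2259}{-956}} = \sqrt{\sqrt{-15 - 28 \left(1 + \frac{2}{3}\right)^{2}} - - \frac{2259}{956}} = \sqrt{\sqrt{-15 - 28 \left(\frac{5}{3}\right)^{2}} + \frac{2259}{956}} = \sqrt{\sqrt{-15 - \frac{700}{9}} + \frac{2259}{956}} = \sqrt{\sqrt{- \frac{835}{9}} + \frac{2259}{956}} = \sqrt{\frac{i \sqrt{835}}{3} + \frac{2259}{956}} = \sqrt{\frac{2259}{956} + \frac{i \sqrt{835}}{3}}$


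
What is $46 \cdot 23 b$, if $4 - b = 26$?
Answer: $-23276$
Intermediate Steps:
$b = -22$ ($b = 4 - 26 = -22$)
$46 \cdot 23 b = 46 \cdot 23 \left(-22\right) = 1058 \left(-22\right) = -23276$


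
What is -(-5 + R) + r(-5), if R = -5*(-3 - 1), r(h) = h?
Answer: -20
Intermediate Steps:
R = 20 (R = -5*(-4) = 20)
-(-5 + R) + r(-5) = -(-5 + 20) - 5 = -15 - 5 = -20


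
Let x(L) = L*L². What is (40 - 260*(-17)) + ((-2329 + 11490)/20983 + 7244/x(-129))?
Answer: 200915643597097/45043975287 ≈ 4460.4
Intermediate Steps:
x(L) = L³
(40 - 260*(-17)) + ((-2329 + 11490)/20983 + 7244/x(-129)) = (40 - 260*(-17)) + ((-2329 + 11490)/20983 + 7244/((-129)³)) = (40 - 52*(-85)) + (9161*(1/20983) + 7244/(-2146689)) = (40 + 4420) + (9161/20983 + 7244*(-1/2146689)) = 4460 + (9161/20983 - 7244/2146689) = 4460 + 19513817077/45043975287 = 200915643597097/45043975287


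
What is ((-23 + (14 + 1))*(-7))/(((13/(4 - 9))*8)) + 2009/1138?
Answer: -13713/14794 ≈ -0.92693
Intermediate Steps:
((-23 + (14 + 1))*(-7))/(((13/(4 - 9))*8)) + 2009/1138 = ((-23 + 15)*(-7))/(((13/(-5))*8)) + 2009*(1/1138) = (-8*(-7))/(((13*(-⅕))*8)) + 2009/1138 = 56/((-13/5*8)) + 2009/1138 = 56/(-104/5) + 2009/1138 = 56*(-5/104) + 2009/1138 = -35/13 + 2009/1138 = -13713/14794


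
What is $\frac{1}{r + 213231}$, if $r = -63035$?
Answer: $\frac{1}{150196} \approx 6.658 \cdot 10^{-6}$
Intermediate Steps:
$\frac{1}{r + 213231} = \frac{1}{-63035 + 213231} = \frac{1}{150196}$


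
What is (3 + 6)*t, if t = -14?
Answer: -126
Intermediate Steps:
(3 + 6)*t = (3 + 6)*(-14) = 9*(-14) = -126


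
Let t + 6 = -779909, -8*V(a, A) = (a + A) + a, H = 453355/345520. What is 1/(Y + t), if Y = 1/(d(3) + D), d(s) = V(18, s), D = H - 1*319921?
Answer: -3158295285/2463201867210647 ≈ -1.2822e-6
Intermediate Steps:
H = 12953/9872 (H = 453355*(1/345520) = 12953/9872 ≈ 1.3121)
V(a, A) = -a/4 - A/8 (V(a, A) = -((a + A) + a)/8 = -((A + a) + a)/8 = -(A + 2*a)/8 = -a/4 - A/8)
D = -3158247159/9872 (D = 12953/9872 - 1*319921 = 12953/9872 - 319921 = -3158247159/9872 ≈ -3.1992e+5)
d(s) = -9/2 - s/8 (d(s) = -1/4*18 - s/8 = -9/2 - s/8)
Y = -9872/3158295285 (Y = 1/((-9/2 - 1/8*3) - 3158247159/9872) = 1/((-9/2 - 3/8) - 3158247159/9872) = 1/(-39/8 - 3158247159/9872) = 1/(-3158295285/9872) = -9872/3158295285 ≈ -3.1257e-6)
t = -779915 (t = -6 - 779909 = -779915)
1/(Y + t) = 1/(-9872/3158295285 - 779915) = 1/(-2463201867210647/3158295285) = -3158295285/2463201867210647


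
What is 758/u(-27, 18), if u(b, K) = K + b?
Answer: -758/9 ≈ -84.222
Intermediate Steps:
758/u(-27, 18) = 758/(18 - 27) = 758/(-9) = 758*(-⅑) = -758/9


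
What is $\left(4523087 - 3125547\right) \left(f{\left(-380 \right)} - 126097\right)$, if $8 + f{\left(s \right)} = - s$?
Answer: $-175705716500$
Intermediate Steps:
$f{\left(s \right)} = -8 - s$
$\left(4523087 - 3125547\right) \left(f{\left(-380 \right)} - 126097\right) = \left(4523087 - 3125547\right) \left(\left(-8 - -380\right) - 126097\right) = 1397540 \left(\left(-8 + 380\right) - 126097\right) = 1397540 \left(372 - 126097\right) = 1397540 \left(-125725\right) = -175705716500$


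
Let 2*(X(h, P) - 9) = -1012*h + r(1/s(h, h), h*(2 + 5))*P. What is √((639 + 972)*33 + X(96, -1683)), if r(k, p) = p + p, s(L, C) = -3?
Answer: 2*I*√281595 ≈ 1061.3*I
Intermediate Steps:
r(k, p) = 2*p
X(h, P) = 9 - 506*h + 7*P*h (X(h, P) = 9 + (-1012*h + (2*(h*(2 + 5)))*P)/2 = 9 + (-1012*h + (2*(h*7))*P)/2 = 9 + (-1012*h + (2*(7*h))*P)/2 = 9 + (-1012*h + (14*h)*P)/2 = 9 + (-1012*h + 14*P*h)/2 = 9 + (-506*h + 7*P*h) = 9 - 506*h + 7*P*h)
√((639 + 972)*33 + X(96, -1683)) = √((639 + 972)*33 + (9 - 506*96 + 7*(-1683)*96)) = √(1611*33 + (9 - 48576 - 1130976)) = √(53163 - 1179543) = √(-1126380) = 2*I*√281595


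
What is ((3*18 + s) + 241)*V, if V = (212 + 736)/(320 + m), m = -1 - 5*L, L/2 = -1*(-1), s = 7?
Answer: 95432/103 ≈ 926.52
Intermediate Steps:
L = 2 (L = 2*(-1*(-1)) = 2*1 = 2)
m = -11 (m = -1 - 5*2 = -1 - 10 = -11)
V = 316/103 (V = (212 + 736)/(320 - 11) = 948/309 = 948*(1/309) = 316/103 ≈ 3.0680)
((3*18 + s) + 241)*V = ((3*18 + 7) + 241)*(316/103) = ((54 + 7) + 241)*(316/103) = (61 + 241)*(316/103) = 302*(316/103) = 95432/103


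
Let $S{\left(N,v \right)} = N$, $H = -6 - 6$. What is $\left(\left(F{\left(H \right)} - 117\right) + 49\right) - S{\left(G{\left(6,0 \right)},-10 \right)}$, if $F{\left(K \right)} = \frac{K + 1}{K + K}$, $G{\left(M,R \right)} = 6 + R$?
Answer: $- \frac{1765}{24} \approx -73.542$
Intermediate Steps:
$H = -12$
$F{\left(K \right)} = \frac{1 + K}{2 K}$
$\left(\left(F{\left(H \right)} - 117\right) + 49\right) - S{\left(G{\left(6,0 \right)},-10 \right)} = \left(\left(\frac{1 - 12}{2 \left(-12\right)} - 117\right) + 49\right) - \left(6 + 0\right) = \left(\left(\frac{1}{2} \left(- \frac{1}{12}\right) \left(-11\right) - 117\right) + 49\right) - 6 = \left(\left(\frac{11}{24} - 117\right) + 49\right) - 6 = \left(- \frac{2797}{24} + 49\right) - 6 = - \frac{1621}{24} - 6 = - \frac{1765}{24}$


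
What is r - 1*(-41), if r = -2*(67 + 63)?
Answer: -219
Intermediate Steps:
r = -260 (r = -2*130 = -260)
r - 1*(-41) = -260 - 1*(-41) = -260 + 41 = -219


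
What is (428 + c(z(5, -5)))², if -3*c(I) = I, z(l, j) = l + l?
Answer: 1623076/9 ≈ 1.8034e+5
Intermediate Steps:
z(l, j) = 2*l
c(I) = -I/3
(428 + c(z(5, -5)))² = (428 - 2*5/3)² = (428 - ⅓*10)² = (428 - 10/3)² = (1274/3)² = 1623076/9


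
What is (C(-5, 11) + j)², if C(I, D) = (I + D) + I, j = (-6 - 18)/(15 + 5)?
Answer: 1/25 ≈ 0.040000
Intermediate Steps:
j = -6/5 (j = -24/20 = -24*1/20 = -6/5 ≈ -1.2000)
C(I, D) = D + 2*I (C(I, D) = (D + I) + I = D + 2*I)
(C(-5, 11) + j)² = ((11 + 2*(-5)) - 6/5)² = ((11 - 10) - 6/5)² = (1 - 6/5)² = (-⅕)² = 1/25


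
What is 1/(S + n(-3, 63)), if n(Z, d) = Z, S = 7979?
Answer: 1/7976 ≈ 0.00012538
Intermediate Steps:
1/(S + n(-3, 63)) = 1/(7979 - 3) = 1/7976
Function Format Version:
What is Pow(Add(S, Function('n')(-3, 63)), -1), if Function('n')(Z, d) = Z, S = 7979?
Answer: Rational(1, 7976) ≈ 0.00012538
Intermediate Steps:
Pow(Add(S, Function('n')(-3, 63)), -1) = Pow(Add(7979, -3), -1) = Pow(7976, -1) = Rational(1, 7976)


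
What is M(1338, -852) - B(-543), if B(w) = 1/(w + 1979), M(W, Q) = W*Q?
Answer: -1637005537/1436 ≈ -1.1400e+6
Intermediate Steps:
M(W, Q) = Q*W
B(w) = 1/(1979 + w)
M(1338, -852) - B(-543) = -852*1338 - 1/(1979 - 543) = -1139976 - 1/1436 = -1637005537/1436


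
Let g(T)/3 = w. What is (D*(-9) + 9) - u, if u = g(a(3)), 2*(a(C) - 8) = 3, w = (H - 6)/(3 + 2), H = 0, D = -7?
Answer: 378/5 ≈ 75.600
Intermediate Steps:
w = -6/5 (w = (0 - 6)/(3 + 2) = -6/5 ≈ -1.2000)
a(C) = 19/2 (a(C) = 8 + (½)*3 = 8 + 3/2 = 19/2)
g(T) = -18/5 (g(T) = 3*(-6/5) = -18/5)
u = -18/5 ≈ -3.6000
(D*(-9) + 9) - u = (-7*(-9) + 9) - 1*(-18/5) = (63 + 9) + 18/5 = 72 + 18/5 = 378/5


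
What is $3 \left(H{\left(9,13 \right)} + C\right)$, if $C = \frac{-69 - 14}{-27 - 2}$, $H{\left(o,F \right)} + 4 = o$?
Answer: $\frac{684}{29} \approx 23.586$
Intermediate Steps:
$H{\left(o,F \right)} = -4 + o$
$C = \frac{83}{29}$ ($C = - \frac{83}{-29} = \left(-83\right) \left(- \frac{1}{29}\right) = \frac{83}{29} \approx 2.8621$)
$3 \left(H{\left(9,13 \right)} + C\right) = 3 \left(\left(-4 + 9\right) + \frac{83}{29}\right) = 3 \left(5 + \frac{83}{29}\right) = 3 \cdot \frac{228}{29} = \frac{684}{29}$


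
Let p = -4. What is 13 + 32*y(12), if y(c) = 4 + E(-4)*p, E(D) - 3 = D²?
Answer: -2291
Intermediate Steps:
E(D) = 3 + D²
y(c) = -72 (y(c) = 4 + (3 + (-4)²)*(-4) = 4 + (3 + 16)*(-4) = 4 + 19*(-4) = 4 - 76 = -72)
13 + 32*y(12) = 13 + 32*(-72) = 13 - 2304 = -2291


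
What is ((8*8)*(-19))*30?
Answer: -36480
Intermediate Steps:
((8*8)*(-19))*30 = (64*(-19))*30 = -1216*30 = -36480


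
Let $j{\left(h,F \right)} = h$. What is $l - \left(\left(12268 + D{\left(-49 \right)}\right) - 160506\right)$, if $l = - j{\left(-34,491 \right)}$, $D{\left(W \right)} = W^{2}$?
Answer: $145871$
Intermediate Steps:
$l = 34$ ($l = \left(-1\right) \left(-34\right) = 34$)
$l - \left(\left(12268 + D{\left(-49 \right)}\right) - 160506\right) = 34 - \left(\left(12268 + \left(-49\right)^{2}\right) - 160506\right) = 34 - \left(\left(12268 + 2401\right) - 160506\right) = 34 - \left(14669 - 160506\right) = 34 - -145837 = 34 + 145837 = 145871$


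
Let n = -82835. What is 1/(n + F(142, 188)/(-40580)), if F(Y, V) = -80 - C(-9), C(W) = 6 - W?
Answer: -8116/672288841 ≈ -1.2072e-5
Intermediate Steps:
F(Y, V) = -95 (F(Y, V) = -80 - (6 - 1*(-9)) = -80 - (6 + 9) = -80 - 1*15 = -80 - 15 = -95)
1/(n + F(142, 188)/(-40580)) = 1/(-82835 - 95/(-40580)) = 1/(-82835 - 95*(-1/40580)) = 1/(-82835 + 19/8116) = 1/(-672288841/8116) = -8116/672288841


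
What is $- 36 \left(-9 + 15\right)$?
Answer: $-216$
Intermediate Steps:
$- 36 \left(-9 + 15\right) = \left(-36\right) 6 = -216$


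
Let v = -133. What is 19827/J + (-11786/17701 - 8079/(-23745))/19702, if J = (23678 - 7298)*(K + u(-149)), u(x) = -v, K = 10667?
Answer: 518432385814099/5425680043267848000 ≈ 9.5552e-5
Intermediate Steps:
u(x) = 133 (u(x) = -1*(-133) = 133)
J = 176904000 (J = (23678 - 7298)*(10667 + 133) = 16380*10800 = 176904000)
19827/J + (-11786/17701 - 8079/(-23745))/19702 = 19827/176904000 + (-11786/17701 - 8079/(-23745))/19702 = 19827*(1/176904000) + (-11786*1/17701 - 8079*(-1/23745))*(1/19702) = 2203/19656000 + (-11786/17701 + 2693/7915)*(1/19702) = 2203/19656000 - 45617397/140103415*1/19702 = 2203/19656000 - 45617397/2760317482330 = 518432385814099/5425680043267848000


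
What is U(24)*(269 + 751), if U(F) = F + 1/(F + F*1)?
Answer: 98005/4 ≈ 24501.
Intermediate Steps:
U(F) = F + 1/(2*F) (U(F) = F + 1/(F + F) = F + 1/(2*F))
U(24)*(269 + 751) = (24 + (1/2)/24)*(269 + 751) = (24 + (1/2)*(1/24))*1020 = (24 + 1/48)*1020 = (1153/48)*1020 = 98005/4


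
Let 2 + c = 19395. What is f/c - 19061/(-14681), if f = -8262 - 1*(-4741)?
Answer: 317958172/284708633 ≈ 1.1168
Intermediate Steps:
f = -3521 (f = -8262 + 4741 = -3521)
c = 19393 (c = -2 + 19395 = 19393)
f/c - 19061/(-14681) = -3521/19393 - 19061/(-14681) = -3521*1/19393 - 19061*(-1/14681) = -3521/19393 + 19061/14681 = 317958172/284708633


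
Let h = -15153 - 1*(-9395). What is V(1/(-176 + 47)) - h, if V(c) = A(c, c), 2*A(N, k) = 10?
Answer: 5763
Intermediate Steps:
h = -5758 (h = -15153 + 9395 = -5758)
A(N, k) = 5 (A(N, k) = (½)*10 = 5)
V(c) = 5
V(1/(-176 + 47)) - h = 5 - 1*(-5758) = 5 + 5758 = 5763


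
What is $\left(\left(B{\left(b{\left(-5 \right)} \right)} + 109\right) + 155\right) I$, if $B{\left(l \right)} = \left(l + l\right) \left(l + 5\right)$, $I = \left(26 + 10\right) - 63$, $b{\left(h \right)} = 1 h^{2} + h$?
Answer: $-34128$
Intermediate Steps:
$b{\left(h \right)} = h + h^{2}$ ($b{\left(h \right)} = h^{2} + h = h + h^{2}$)
$I = -27$ ($I = 36 - 63 = -27$)
$B{\left(l \right)} = 2 l \left(5 + l\right)$
$\left(\left(B{\left(b{\left(-5 \right)} \right)} + 109\right) + 155\right) I = \left(\left(2 \left(- 5 \left(1 - 5\right)\right) \left(5 - 5 \left(1 - 5\right)\right) + 109\right) + 155\right) \left(-27\right) = \left(\left(2 \left(\left(-5\right) \left(-4\right)\right) \left(5 - -20\right) + 109\right) + 155\right) \left(-27\right) = \left(\left(2 \cdot 20 \left(5 + 20\right) + 109\right) + 155\right) \left(-27\right) = \left(\left(2 \cdot 20 \cdot 25 + 109\right) + 155\right) \left(-27\right) = \left(\left(1000 + 109\right) + 155\right) \left(-27\right) = \left(1109 + 155\right) \left(-27\right) = 1264 \left(-27\right) = -34128$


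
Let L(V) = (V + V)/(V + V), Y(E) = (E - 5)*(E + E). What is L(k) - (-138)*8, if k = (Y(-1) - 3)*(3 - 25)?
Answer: 1105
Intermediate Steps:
Y(E) = 2*E*(-5 + E) (Y(E) = (-5 + E)*(2*E) = 2*E*(-5 + E))
k = -198 (k = (2*(-1)*(-5 - 1) - 3)*(3 - 25) = (2*(-1)*(-6) - 3)*(-22) = (12 - 3)*(-22) = 9*(-22) = -198)
L(V) = 1 (L(V) = (2*V)/((2*V)) = (2*V)*(1/(2*V)) = 1)
L(k) - (-138)*8 = 1 - (-138)*8 = 1 - 1*(-1104) = 1 + 1104 = 1105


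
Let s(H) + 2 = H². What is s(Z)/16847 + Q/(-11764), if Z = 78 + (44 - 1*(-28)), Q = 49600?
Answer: -8396246/2914531 ≈ -2.8808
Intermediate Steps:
Z = 150 (Z = 78 + (44 + 28) = 78 + 72 = 150)
s(H) = -2 + H²
s(Z)/16847 + Q/(-11764) = (-2 + 150²)/16847 + 49600/(-11764) = (-2 + 22500)*(1/16847) + 49600*(-1/11764) = 22498*(1/16847) - 12400/2941 = 22498/16847 - 12400/2941 = -8396246/2914531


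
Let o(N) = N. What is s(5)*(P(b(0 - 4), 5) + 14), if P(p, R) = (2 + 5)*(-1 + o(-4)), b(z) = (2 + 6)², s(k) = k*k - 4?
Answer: -441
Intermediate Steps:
s(k) = -4 + k² (s(k) = k² - 4 = -4 + k²)
b(z) = 64 (b(z) = 8² = 64)
P(p, R) = -35 (P(p, R) = (2 + 5)*(-1 - 4) = 7*(-5) = -35)
s(5)*(P(b(0 - 4), 5) + 14) = (-4 + 5²)*(-35 + 14) = (-4 + 25)*(-21) = 21*(-21) = -441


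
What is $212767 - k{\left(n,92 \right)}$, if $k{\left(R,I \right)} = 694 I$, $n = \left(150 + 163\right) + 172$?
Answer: $148919$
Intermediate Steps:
$n = 485$ ($n = 313 + 172 = 485$)
$212767 - k{\left(n,92 \right)} = 212767 - 694 \cdot 92 = 212767 - 63848 = 148919$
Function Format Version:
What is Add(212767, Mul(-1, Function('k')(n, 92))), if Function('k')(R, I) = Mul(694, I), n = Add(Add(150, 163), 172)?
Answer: 148919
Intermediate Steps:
n = 485 (n = Add(313, 172) = 485)
Add(212767, Mul(-1, Function('k')(n, 92))) = Add(212767, Mul(-1, Mul(694, 92))) = Add(212767, Mul(-1, 63848)) = Add(212767, -63848) = 148919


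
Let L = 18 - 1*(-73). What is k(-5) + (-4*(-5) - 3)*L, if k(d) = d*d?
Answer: 1572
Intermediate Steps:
k(d) = d²
L = 91 (L = 18 + 73 = 91)
k(-5) + (-4*(-5) - 3)*L = (-5)² + (-4*(-5) - 3)*91 = 25 + (20 - 3)*91 = 25 + 17*91 = 25 + 1547 = 1572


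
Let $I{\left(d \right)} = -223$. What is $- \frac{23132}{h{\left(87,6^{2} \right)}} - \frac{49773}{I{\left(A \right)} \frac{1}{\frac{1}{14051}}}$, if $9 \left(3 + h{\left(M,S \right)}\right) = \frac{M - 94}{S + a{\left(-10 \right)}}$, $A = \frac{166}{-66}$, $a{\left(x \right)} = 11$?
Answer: $\frac{7664901110544}{999545987} \approx 7668.4$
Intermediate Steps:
$A = - \frac{83}{33}$ ($A = 166 \left(- \frac{1}{66}\right) = - \frac{83}{33} \approx -2.5152$)
$h{\left(M,S \right)} = -3 + \frac{-94 + M}{9 \left(11 + S\right)}$ ($h{\left(M,S \right)} = -3 + \frac{\left(M - 94\right) \frac{1}{S + 11}}{9} = -3 + \frac{\left(-94 + M\right) \frac{1}{11 + S}}{9} = -3 + \frac{\frac{1}{11 + S} \left(-94 + M\right)}{9} = -3 + \frac{-94 + M}{9 \left(11 + S\right)}$)
$- \frac{23132}{h{\left(87,6^{2} \right)}} - \frac{49773}{I{\left(A \right)} \frac{1}{\frac{1}{14051}}} = - \frac{23132}{\frac{1}{9} \frac{1}{11 + 6^{2}} \left(-391 + 87 - 27 \cdot 6^{2}\right)} - \frac{49773}{\left(-223\right) \frac{1}{\frac{1}{14051}}} = - \frac{23132}{\frac{1}{9} \frac{1}{11 + 36} \left(-391 + 87 - 972\right)} - \frac{49773}{\left(-223\right) \frac{1}{\frac{1}{14051}}} = - \frac{23132}{\frac{1}{9} \cdot \frac{1}{47} \left(-391 + 87 - 972\right)} - \frac{49773}{\left(-223\right) 14051} = - \frac{23132}{\frac{1}{9} \cdot \frac{1}{47} \left(-1276\right)} - \frac{49773}{-3133373} = - \frac{23132}{- \frac{1276}{423}} - - \frac{49773}{3133373} = \left(-23132\right) \left(- \frac{423}{1276}\right) + \frac{49773}{3133373} = \frac{2446209}{319} + \frac{49773}{3133373} = \frac{7664901110544}{999545987}$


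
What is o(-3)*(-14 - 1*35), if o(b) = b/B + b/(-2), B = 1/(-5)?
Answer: -1617/2 ≈ -808.50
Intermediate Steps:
B = -⅕ (B = 1*(-⅕) = -⅕ ≈ -0.20000)
o(b) = -11*b/2 (o(b) = b/(-⅕) + b/(-2) = b*(-5) + b*(-½) = -5*b - b/2 = -11*b/2)
o(-3)*(-14 - 1*35) = (-11/2*(-3))*(-14 - 1*35) = 33*(-14 - 35)/2 = (33/2)*(-49) = -1617/2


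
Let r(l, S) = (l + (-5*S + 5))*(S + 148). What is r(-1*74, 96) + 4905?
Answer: -129051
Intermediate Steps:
r(l, S) = (148 + S)*(5 + l - 5*S) (r(l, S) = (l + (5 - 5*S))*(148 + S) = (5 + l - 5*S)*(148 + S) = (148 + S)*(5 + l - 5*S))
r(-1*74, 96) + 4905 = (740 - 735*96 - 5*96**2 + 148*(-1*74) + 96*(-1*74)) + 4905 = (740 - 70560 - 5*9216 + 148*(-74) + 96*(-74)) + 4905 = (740 - 70560 - 46080 - 10952 - 7104) + 4905 = -133956 + 4905 = -129051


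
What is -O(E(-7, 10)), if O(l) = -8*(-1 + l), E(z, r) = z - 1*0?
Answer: -64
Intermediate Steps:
E(z, r) = z (E(z, r) = z + 0 = z)
O(l) = 8 - 8*l
-O(E(-7, 10)) = -(8 - 8*(-7)) = -(8 + 56) = -1*64 = -64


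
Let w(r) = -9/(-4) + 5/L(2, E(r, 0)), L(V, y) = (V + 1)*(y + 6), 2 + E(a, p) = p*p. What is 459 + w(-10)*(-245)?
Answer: -583/3 ≈ -194.33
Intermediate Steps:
E(a, p) = -2 + p² (E(a, p) = -2 + p*p = -2 + p²)
L(V, y) = (1 + V)*(6 + y)
w(r) = 8/3 (w(r) = -9/(-4) + 5/(6 + (-2 + 0²) + 6*2 + 2*(-2 + 0²)) = -9*(-¼) + 5/(6 + (-2 + 0) + 12 + 2*(-2 + 0)) = 9/4 + 5/(6 - 2 + 12 + 2*(-2)) = 9/4 + 5/(6 - 2 + 12 - 4) = 9/4 + 5/12 = 8/3)
459 + w(-10)*(-245) = 459 + (8/3)*(-245) = 459 - 1960/3 = -583/3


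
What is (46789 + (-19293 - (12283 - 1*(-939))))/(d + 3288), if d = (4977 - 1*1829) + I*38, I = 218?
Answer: 7137/7360 ≈ 0.96970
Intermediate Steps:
d = 11432 (d = (4977 - 1*1829) + 218*38 = (4977 - 1829) + 8284 = 3148 + 8284 = 11432)
(46789 + (-19293 - (12283 - 1*(-939))))/(d + 3288) = (46789 + (-19293 - (12283 - 1*(-939))))/(11432 + 3288) = (46789 + (-19293 - (12283 + 939)))/14720 = (46789 + (-19293 - 1*13222))*(1/14720) = (46789 + (-19293 - 13222))*(1/14720) = (46789 - 32515)*(1/14720) = 14274*(1/14720) = 7137/7360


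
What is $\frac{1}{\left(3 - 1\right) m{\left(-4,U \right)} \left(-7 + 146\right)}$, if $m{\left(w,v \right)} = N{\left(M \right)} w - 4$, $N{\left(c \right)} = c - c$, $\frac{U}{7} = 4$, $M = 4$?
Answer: $- \frac{1}{1112} \approx -0.00089928$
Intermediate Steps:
$U = 28$ ($U = 7 \cdot 4 = 28$)
$N{\left(c \right)} = 0$
$m{\left(w,v \right)} = -4$ ($m{\left(w,v \right)} = 0 w - 4 = 0 - 4 = -4$)
$\frac{1}{\left(3 - 1\right) m{\left(-4,U \right)} \left(-7 + 146\right)} = \frac{1}{\left(3 - 1\right) \left(-4\right) \left(-7 + 146\right)} = \frac{1}{2 \left(-4\right) 139} = \frac{1}{\left(-8\right) 139} = \frac{1}{-1112} = - \frac{1}{1112}$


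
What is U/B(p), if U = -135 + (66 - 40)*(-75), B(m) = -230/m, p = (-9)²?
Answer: 33777/46 ≈ 734.28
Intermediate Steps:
p = 81
U = -2085 (U = -135 + 26*(-75) = -135 - 1950 = -2085)
U/B(p) = -2085/((-230/81)) = -2085/((-230*1/81)) = -2085/(-230/81) = -2085*(-81/230) = 33777/46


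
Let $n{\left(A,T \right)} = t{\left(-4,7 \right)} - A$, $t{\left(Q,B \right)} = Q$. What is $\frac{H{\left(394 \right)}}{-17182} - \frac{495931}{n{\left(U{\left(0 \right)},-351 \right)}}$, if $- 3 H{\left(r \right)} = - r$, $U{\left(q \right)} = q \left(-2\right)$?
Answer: $\frac{12781628875}{103092} \approx 1.2398 \cdot 10^{5}$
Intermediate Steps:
$U{\left(q \right)} = - 2 q$
$H{\left(r \right)} = \frac{r}{3}$ ($H{\left(r \right)} = - \frac{\left(-1\right) r}{3} = \frac{r}{3}$)
$n{\left(A,T \right)} = -4 - A$
$\frac{H{\left(394 \right)}}{-17182} - \frac{495931}{n{\left(U{\left(0 \right)},-351 \right)}} = \frac{\frac{1}{3} \cdot 394}{-17182} - \frac{495931}{-4 - \left(-2\right) 0} = \frac{394}{3} \left(- \frac{1}{17182}\right) - \frac{495931}{-4 - 0} = - \frac{197}{25773} - \frac{495931}{-4 + 0} = - \frac{197}{25773} - \frac{495931}{-4} = - \frac{197}{25773} - - \frac{495931}{4} = - \frac{197}{25773} + \frac{495931}{4} = \frac{12781628875}{103092}$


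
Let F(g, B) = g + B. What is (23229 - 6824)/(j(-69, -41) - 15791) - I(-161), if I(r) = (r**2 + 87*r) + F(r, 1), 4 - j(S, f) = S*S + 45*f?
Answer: -219851467/18703 ≈ -11755.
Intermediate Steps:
j(S, f) = 4 - S**2 - 45*f (j(S, f) = 4 - (S*S + 45*f) = 4 - (S**2 + 45*f) = 4 + (-S**2 - 45*f) = 4 - S**2 - 45*f)
F(g, B) = B + g
I(r) = 1 + r**2 + 88*r (I(r) = (r**2 + 87*r) + (1 + r) = 1 + r**2 + 88*r)
(23229 - 6824)/(j(-69, -41) - 15791) - I(-161) = (23229 - 6824)/((4 - 1*(-69)**2 - 45*(-41)) - 15791) - (1 + (-161)**2 + 88*(-161)) = 16405/((4 - 1*4761 + 1845) - 15791) - (1 + 25921 - 14168) = 16405/((4 - 4761 + 1845) - 15791) - 1*11754 = 16405/(-2912 - 15791) - 11754 = 16405/(-18703) - 11754 = 16405*(-1/18703) - 11754 = -16405/18703 - 11754 = -219851467/18703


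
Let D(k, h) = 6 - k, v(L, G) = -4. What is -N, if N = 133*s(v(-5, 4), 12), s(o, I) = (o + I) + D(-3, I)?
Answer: -2261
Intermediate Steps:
s(o, I) = 9 + I + o (s(o, I) = (o + I) + (6 - 1*(-3)) = (I + o) + (6 + 3) = (I + o) + 9 = 9 + I + o)
N = 2261 (N = 133*(9 + 12 - 4) = 133*17 = 2261)
-N = -1*2261 = -2261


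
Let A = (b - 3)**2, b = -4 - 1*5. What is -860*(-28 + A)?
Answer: -99760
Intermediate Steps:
b = -9 (b = -4 - 5 = -9)
A = 144 (A = (-9 - 3)**2 = (-12)**2 = 144)
-860*(-28 + A) = -860*(-28 + 144) = -860*116 = -99760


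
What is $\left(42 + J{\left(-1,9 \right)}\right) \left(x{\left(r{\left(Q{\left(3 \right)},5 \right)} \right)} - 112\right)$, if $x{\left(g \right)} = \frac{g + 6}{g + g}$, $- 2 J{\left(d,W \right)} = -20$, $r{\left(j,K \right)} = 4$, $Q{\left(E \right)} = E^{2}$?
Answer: $-5759$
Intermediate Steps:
$J{\left(d,W \right)} = 10$ ($J{\left(d,W \right)} = \left(- \frac{1}{2}\right) \left(-20\right) = 10$)
$x{\left(g \right)} = \frac{6 + g}{2 g}$
$\left(42 + J{\left(-1,9 \right)}\right) \left(x{\left(r{\left(Q{\left(3 \right)},5 \right)} \right)} - 112\right) = \left(42 + 10\right) \left(\frac{6 + 4}{2 \cdot 4} - 112\right) = 52 \left(\frac{1}{2} \cdot \frac{1}{4} \cdot 10 - 112\right) = 52 \left(\frac{5}{4} - 112\right) = 52 \left(- \frac{443}{4}\right) = -5759$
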